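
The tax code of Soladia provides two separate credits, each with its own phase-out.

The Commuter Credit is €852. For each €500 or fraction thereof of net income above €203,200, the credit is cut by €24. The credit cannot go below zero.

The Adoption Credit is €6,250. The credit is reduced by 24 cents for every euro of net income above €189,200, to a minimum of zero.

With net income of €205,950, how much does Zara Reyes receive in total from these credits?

Commuter Credit: income exceeds €203,200 by €2,750, which is 6 full-or-partial €500 increments; reduction = 6 × €24 = €144, leaving €708.
Adoption Credit: 24% of the €16,750 excess over €189,200 is €4,020; credit = €6,250 − €4,020 = €2,230.
Total: €708 + €2,230 = €2,938.

€2,938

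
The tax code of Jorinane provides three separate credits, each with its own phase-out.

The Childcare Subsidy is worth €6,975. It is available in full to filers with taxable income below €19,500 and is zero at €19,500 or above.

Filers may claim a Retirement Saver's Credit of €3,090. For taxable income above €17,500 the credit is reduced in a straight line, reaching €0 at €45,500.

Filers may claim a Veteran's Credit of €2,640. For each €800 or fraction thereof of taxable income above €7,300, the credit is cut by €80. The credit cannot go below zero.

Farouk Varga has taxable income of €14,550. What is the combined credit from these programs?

Childcare Subsidy: €14,550 is below the €19,500 cutoff, so the full €6,975 applies.
Retirement Saver's Credit: €14,550 is at or below the €17,500 threshold, so the full €3,090 applies.
Veteran's Credit: income exceeds €7,300 by €7,250, which is 10 full-or-partial €800 increments; reduction = 10 × €80 = €800, leaving €1,840.
Total: €6,975 + €3,090 + €1,840 = €11,905.

€11,905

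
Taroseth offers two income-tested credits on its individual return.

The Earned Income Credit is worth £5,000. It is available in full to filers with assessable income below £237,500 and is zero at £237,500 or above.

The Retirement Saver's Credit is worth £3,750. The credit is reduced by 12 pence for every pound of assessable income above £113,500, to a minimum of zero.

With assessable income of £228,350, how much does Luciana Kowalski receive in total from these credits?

£5,000

Earned Income Credit: £228,350 is below the £237,500 cutoff, so the full £5,000 applies.
Retirement Saver's Credit: 12% of the £114,850 excess over £113,500 is £13,782 ≥ base, so the credit is £0.
Total: £5,000 + £0 = £5,000.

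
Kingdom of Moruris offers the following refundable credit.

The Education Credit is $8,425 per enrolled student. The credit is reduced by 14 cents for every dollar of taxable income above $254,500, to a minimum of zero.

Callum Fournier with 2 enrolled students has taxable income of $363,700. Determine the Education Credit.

$1,562

Education Credit: base = 2 × $8,425 = $16,850. 14% of the $109,200 excess over $254,500 is $15,288; credit = $16,850 − $15,288 = $1,562.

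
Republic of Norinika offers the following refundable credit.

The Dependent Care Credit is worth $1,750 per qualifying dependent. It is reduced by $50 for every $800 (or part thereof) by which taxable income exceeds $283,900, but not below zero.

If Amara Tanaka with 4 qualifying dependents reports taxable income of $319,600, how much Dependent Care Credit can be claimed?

$4,750

Dependent Care Credit: base = 4 × $1,750 = $7,000. income exceeds $283,900 by $35,700, which is 45 full-or-partial $800 increments; reduction = 45 × $50 = $2,250, leaving $4,750.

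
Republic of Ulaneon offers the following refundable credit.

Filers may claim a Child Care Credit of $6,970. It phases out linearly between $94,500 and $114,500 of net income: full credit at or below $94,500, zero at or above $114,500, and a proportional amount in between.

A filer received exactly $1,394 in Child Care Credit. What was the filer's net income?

$1,394 is 1,394/6,970 of the full $6,970, so 5,576/6,970 of the $20,000 range has been used: income = $94,500 + $20,000 × 5,576/6,970 = $110,500.

$110,500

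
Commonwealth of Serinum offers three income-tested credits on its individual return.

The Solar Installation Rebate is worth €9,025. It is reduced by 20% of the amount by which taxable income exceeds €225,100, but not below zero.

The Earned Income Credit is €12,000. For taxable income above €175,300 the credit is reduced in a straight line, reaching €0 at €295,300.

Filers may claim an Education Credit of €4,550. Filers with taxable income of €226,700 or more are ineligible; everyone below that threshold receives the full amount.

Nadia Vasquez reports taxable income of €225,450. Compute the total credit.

Solar Installation Rebate: 20% of the €350 excess over €225,100 is €70; credit = €9,025 − €70 = €8,955.
Earned Income Credit: €225,450 is €50,150 into a €120,000 phase-out range, leaving 69,850/120,000 of the credit: €12,000 × 69,850/120,000 = €6,985.
Education Credit: €225,450 is below the €226,700 cutoff, so the full €4,550 applies.
Total: €8,955 + €6,985 + €4,550 = €20,490.

€20,490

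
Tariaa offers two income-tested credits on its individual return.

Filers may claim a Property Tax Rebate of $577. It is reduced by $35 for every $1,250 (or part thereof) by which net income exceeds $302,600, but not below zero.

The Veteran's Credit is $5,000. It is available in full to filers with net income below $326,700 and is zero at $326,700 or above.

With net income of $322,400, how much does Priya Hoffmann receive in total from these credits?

Property Tax Rebate: income exceeds $302,600 by $19,800, which is 16 full-or-partial $1,250 increments; reduction = 16 × $35 = $560, leaving $17.
Veteran's Credit: $322,400 is below the $326,700 cutoff, so the full $5,000 applies.
Total: $17 + $5,000 = $5,017.

$5,017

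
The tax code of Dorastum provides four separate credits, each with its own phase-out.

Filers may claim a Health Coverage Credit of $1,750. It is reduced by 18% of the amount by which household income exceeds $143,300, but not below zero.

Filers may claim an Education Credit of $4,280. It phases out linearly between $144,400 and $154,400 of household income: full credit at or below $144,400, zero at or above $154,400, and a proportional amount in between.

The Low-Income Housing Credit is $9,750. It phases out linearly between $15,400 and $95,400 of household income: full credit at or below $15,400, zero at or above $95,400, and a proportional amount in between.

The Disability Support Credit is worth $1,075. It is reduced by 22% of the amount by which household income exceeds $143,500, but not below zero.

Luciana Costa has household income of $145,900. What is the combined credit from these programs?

Health Coverage Credit: 18% of the $2,600 excess over $143,300 is $468; credit = $1,750 − $468 = $1,282.
Education Credit: $145,900 is $1,500 into a $10,000 phase-out range, leaving 8,500/10,000 of the credit: $4,280 × 8,500/10,000 = $3,638.
Low-Income Housing Credit: $145,900 is at or above $95,400, so the credit is $0.
Disability Support Credit: 22% of the $2,400 excess over $143,500 is $528; credit = $1,075 − $528 = $547.
Total: $1,282 + $3,638 + $0 + $547 = $5,467.

$5,467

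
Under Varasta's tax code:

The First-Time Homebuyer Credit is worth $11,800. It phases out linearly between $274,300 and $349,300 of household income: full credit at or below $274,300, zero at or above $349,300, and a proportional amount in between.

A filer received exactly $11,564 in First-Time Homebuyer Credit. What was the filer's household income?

$11,564 is 11,564/11,800 of the full $11,800, so 236/11,800 of the $75,000 range has been used: income = $274,300 + $75,000 × 236/11,800 = $275,800.

$275,800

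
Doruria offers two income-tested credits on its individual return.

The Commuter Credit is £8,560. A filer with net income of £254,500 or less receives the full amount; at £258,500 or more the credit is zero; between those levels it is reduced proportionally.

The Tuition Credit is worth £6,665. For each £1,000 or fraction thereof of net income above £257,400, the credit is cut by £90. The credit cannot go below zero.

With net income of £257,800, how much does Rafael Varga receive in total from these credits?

£8,073

Commuter Credit: £257,800 is £3,300 into a £4,000 phase-out range, leaving 700/4,000 of the credit: £8,560 × 700/4,000 = £1,498.
Tuition Credit: income exceeds £257,400 by £400, which is 1 full-or-partial £1,000 increment; reduction = 1 × £90 = £90, leaving £6,575.
Total: £1,498 + £6,575 = £8,073.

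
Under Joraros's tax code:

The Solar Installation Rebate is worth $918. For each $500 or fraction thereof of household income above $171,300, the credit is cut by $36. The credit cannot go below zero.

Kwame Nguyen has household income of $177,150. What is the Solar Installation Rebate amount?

Solar Installation Rebate: income exceeds $171,300 by $5,850, which is 12 full-or-partial $500 increments; reduction = 12 × $36 = $432, leaving $486.

$486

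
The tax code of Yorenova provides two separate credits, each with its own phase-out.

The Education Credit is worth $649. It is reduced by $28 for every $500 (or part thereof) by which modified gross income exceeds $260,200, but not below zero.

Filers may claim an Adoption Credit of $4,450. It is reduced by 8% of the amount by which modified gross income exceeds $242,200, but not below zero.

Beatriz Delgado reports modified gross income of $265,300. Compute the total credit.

$2,943

Education Credit: income exceeds $260,200 by $5,100, which is 11 full-or-partial $500 increments; reduction = 11 × $28 = $308, leaving $341.
Adoption Credit: 8% of the $23,100 excess over $242,200 is $1,848; credit = $4,450 − $1,848 = $2,602.
Total: $341 + $2,602 = $2,943.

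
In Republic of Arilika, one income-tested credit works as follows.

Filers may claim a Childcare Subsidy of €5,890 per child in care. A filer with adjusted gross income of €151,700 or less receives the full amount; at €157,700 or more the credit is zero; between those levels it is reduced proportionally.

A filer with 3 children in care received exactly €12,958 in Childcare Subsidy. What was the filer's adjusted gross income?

Full credit = 3 × €5,890 = €17,670.
€12,958 is 12,958/17,670 of the full €17,670, so 4,712/17,670 of the €6,000 range has been used: income = €151,700 + €6,000 × 4,712/17,670 = €153,300.

€153,300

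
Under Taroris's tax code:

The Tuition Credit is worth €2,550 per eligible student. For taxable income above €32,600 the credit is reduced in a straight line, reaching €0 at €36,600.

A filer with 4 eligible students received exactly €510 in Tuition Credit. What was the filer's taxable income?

€36,400

Full credit = 4 × €2,550 = €10,200.
€510 is 510/10,200 of the full €10,200, so 9,690/10,200 of the €4,000 range has been used: income = €32,600 + €4,000 × 9,690/10,200 = €36,400.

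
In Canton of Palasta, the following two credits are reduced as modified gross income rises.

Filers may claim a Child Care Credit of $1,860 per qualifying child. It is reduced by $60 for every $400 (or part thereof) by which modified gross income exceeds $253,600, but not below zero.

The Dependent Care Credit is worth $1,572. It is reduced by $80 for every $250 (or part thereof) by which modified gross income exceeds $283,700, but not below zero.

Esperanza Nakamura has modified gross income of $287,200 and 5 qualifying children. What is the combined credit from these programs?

$4,712

Child Care Credit: base = 5 × $1,860 = $9,300. income exceeds $253,600 by $33,600, which is 84 full-or-partial $400 increments; reduction = 84 × $60 = $5,040, leaving $4,260.
Dependent Care Credit: income exceeds $283,700 by $3,500, which is 14 full-or-partial $250 increments; reduction = 14 × $80 = $1,120, leaving $452.
Total: $4,260 + $452 = $4,712.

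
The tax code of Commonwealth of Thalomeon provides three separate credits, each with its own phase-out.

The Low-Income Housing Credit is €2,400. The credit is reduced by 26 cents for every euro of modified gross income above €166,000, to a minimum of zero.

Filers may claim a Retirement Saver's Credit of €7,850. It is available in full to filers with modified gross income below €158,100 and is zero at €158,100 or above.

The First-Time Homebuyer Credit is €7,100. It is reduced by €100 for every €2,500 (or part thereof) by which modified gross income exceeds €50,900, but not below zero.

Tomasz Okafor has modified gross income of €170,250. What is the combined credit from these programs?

Low-Income Housing Credit: 26% of the €4,250 excess over €166,000 is €1,105; credit = €2,400 − €1,105 = €1,295.
Retirement Saver's Credit: €170,250 meets or exceeds the €158,100 cutoff, so the credit is €0.
First-Time Homebuyer Credit: income exceeds €50,900 by €119,350, which is 48 full-or-partial €2,500 increments; reduction = 48 × €100 = €4,800, leaving €2,300.
Total: €1,295 + €0 + €2,300 = €3,595.

€3,595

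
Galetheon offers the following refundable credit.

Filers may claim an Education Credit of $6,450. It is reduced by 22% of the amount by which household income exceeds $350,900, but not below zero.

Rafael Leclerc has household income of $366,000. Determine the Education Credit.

$3,128

Education Credit: 22% of the $15,100 excess over $350,900 is $3,322; credit = $6,450 − $3,322 = $3,128.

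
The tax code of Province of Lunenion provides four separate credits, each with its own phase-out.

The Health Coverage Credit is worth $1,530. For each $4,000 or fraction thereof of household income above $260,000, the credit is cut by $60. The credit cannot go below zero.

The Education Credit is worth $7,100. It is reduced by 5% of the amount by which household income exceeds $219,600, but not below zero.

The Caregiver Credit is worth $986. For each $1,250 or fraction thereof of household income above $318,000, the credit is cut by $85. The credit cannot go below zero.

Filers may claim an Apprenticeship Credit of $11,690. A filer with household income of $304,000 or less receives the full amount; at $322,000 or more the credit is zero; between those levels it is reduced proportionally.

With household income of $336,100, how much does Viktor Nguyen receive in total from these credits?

$1,605

Health Coverage Credit: income exceeds $260,000 by $76,100, which is 20 full-or-partial $4,000 increments; reduction = 20 × $60 = $1,200, leaving $330.
Education Credit: 5% of the $116,500 excess over $219,600 is $5,825; credit = $7,100 − $5,825 = $1,275.
Caregiver Credit: income exceeds $318,000 by $18,100 → 15 increments × $85 = $1,275 ≥ base, so the credit is $0.
Apprenticeship Credit: $336,100 is at or above $322,000, so the credit is $0.
Total: $330 + $1,275 + $0 + $0 = $1,605.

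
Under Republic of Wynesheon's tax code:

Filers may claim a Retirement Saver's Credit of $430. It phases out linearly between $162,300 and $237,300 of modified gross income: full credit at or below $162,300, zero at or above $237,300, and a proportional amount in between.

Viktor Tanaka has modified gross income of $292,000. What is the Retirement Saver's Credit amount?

Retirement Saver's Credit: $292,000 is at or above $237,300, so the credit is $0.

$0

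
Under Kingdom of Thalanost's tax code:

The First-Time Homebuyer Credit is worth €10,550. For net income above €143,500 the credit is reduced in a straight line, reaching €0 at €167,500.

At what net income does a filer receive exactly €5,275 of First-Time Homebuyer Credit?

€155,500

€5,275 is 5,275/10,550 of the full €10,550, so 5,275/10,550 of the €24,000 range has been used: income = €143,500 + €24,000 × 5,275/10,550 = €155,500.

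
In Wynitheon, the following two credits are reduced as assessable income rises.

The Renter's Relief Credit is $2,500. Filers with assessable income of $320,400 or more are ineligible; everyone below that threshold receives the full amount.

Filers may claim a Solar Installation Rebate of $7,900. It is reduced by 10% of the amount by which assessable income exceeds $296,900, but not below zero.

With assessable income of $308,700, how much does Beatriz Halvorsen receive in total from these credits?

Renter's Relief Credit: $308,700 is below the $320,400 cutoff, so the full $2,500 applies.
Solar Installation Rebate: 10% of the $11,800 excess over $296,900 is $1,180; credit = $7,900 − $1,180 = $6,720.
Total: $2,500 + $6,720 = $9,220.

$9,220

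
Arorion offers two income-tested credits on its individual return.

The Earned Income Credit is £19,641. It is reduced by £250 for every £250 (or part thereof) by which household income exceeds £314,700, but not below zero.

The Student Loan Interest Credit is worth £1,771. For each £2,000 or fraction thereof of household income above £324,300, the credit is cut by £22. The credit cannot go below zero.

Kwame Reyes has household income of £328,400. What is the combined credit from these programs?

£7,596

Earned Income Credit: income exceeds £314,700 by £13,700, which is 55 full-or-partial £250 increments; reduction = 55 × £250 = £13,750, leaving £5,891.
Student Loan Interest Credit: income exceeds £324,300 by £4,100, which is 3 full-or-partial £2,000 increments; reduction = 3 × £22 = £66, leaving £1,705.
Total: £5,891 + £1,705 = £7,596.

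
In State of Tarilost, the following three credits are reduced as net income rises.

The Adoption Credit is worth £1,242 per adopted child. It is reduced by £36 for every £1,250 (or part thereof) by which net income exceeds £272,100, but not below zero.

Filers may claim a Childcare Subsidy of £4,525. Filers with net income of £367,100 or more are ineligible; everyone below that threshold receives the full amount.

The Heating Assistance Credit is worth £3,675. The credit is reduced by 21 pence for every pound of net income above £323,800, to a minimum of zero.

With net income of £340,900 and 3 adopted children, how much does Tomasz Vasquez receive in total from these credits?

£6,319

Adoption Credit: base = 3 × £1,242 = £3,726. income exceeds £272,100 by £68,800, which is 56 full-or-partial £1,250 increments; reduction = 56 × £36 = £2,016, leaving £1,710.
Childcare Subsidy: £340,900 is below the £367,100 cutoff, so the full £4,525 applies.
Heating Assistance Credit: 21% of the £17,100 excess over £323,800 is £3,591; credit = £3,675 − £3,591 = £84.
Total: £1,710 + £4,525 + £84 = £6,319.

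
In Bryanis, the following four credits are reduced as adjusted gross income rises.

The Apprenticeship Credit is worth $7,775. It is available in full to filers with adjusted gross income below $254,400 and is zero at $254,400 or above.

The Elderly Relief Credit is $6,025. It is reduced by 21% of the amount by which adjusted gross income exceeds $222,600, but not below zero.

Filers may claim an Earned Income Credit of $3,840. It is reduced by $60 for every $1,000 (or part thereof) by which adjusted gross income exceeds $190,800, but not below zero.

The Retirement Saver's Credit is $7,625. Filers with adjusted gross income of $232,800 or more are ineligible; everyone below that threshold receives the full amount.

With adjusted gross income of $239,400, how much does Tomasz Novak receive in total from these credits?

Apprenticeship Credit: $239,400 is below the $254,400 cutoff, so the full $7,775 applies.
Elderly Relief Credit: 21% of the $16,800 excess over $222,600 is $3,528; credit = $6,025 − $3,528 = $2,497.
Earned Income Credit: income exceeds $190,800 by $48,600, which is 49 full-or-partial $1,000 increments; reduction = 49 × $60 = $2,940, leaving $900.
Retirement Saver's Credit: $239,400 meets or exceeds the $232,800 cutoff, so the credit is $0.
Total: $7,775 + $2,497 + $900 + $0 = $11,172.

$11,172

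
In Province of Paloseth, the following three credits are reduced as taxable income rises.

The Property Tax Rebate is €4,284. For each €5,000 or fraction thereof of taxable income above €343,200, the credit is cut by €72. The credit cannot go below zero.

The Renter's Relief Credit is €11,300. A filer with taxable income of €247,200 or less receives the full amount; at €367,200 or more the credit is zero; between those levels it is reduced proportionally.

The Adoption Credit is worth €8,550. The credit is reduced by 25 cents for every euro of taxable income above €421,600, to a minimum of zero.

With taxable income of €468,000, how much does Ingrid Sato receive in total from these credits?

Property Tax Rebate: income exceeds €343,200 by €124,800, which is 25 full-or-partial €5,000 increments; reduction = 25 × €72 = €1,800, leaving €2,484.
Renter's Relief Credit: €468,000 is at or above €367,200, so the credit is €0.
Adoption Credit: 25% of the €46,400 excess over €421,600 is €11,600 ≥ base, so the credit is €0.
Total: €2,484 + €0 + €0 = €2,484.

€2,484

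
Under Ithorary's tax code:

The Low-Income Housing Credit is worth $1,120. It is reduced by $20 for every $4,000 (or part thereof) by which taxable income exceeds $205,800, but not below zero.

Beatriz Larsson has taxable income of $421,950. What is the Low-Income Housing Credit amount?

$20

Low-Income Housing Credit: income exceeds $205,800 by $216,150, which is 55 full-or-partial $4,000 increments; reduction = 55 × $20 = $1,100, leaving $20.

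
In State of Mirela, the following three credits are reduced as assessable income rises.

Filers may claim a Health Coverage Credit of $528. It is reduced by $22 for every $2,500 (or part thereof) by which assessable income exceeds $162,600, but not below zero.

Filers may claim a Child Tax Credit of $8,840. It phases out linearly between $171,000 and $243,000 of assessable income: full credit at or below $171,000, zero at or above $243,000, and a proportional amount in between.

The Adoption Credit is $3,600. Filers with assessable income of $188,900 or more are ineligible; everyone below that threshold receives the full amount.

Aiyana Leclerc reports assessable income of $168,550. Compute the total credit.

$12,902

Health Coverage Credit: income exceeds $162,600 by $5,950, which is 3 full-or-partial $2,500 increments; reduction = 3 × $22 = $66, leaving $462.
Child Tax Credit: $168,550 is at or below the $171,000 threshold, so the full $8,840 applies.
Adoption Credit: $168,550 is below the $188,900 cutoff, so the full $3,600 applies.
Total: $462 + $8,840 + $3,600 = $12,902.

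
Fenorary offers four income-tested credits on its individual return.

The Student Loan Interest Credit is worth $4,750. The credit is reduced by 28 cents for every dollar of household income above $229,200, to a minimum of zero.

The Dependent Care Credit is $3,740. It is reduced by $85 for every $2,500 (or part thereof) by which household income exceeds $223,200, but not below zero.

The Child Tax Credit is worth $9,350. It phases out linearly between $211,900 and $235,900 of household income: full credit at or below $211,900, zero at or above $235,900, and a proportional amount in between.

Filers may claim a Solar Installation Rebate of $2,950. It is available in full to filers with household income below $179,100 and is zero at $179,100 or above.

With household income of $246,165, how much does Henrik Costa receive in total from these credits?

Student Loan Interest Credit: 28% of the $16,965 excess over $229,200 is $4,750.20 ≥ base, so the credit is $0.
Dependent Care Credit: income exceeds $223,200 by $22,965, which is 10 full-or-partial $2,500 increments; reduction = 10 × $85 = $850, leaving $2,890.
Child Tax Credit: $246,165 is at or above $235,900, so the credit is $0.
Solar Installation Rebate: $246,165 meets or exceeds the $179,100 cutoff, so the credit is $0.
Total: $0 + $2,890 + $0 + $0 = $2,890.

$2,890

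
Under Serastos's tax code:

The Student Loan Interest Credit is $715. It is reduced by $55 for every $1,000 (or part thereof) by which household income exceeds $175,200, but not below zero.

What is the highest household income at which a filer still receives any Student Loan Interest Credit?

$187,200

After 12 increments the reduction is 12 × $55 = $660, leaving $55; one more increment wipes it out. Increment 12 ends at excess 12 × $1,000 = $12,000, so the highest qualifying income is $175,200 + $12,000 = $187,200.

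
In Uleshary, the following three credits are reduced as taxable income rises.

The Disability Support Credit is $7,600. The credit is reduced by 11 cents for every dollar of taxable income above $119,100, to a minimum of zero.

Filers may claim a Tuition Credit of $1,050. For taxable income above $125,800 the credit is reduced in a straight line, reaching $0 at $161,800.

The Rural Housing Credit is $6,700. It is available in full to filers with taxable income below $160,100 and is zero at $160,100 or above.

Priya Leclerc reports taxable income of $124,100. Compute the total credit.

Disability Support Credit: 11% of the $5,000 excess over $119,100 is $550; credit = $7,600 − $550 = $7,050.
Tuition Credit: $124,100 is at or below the $125,800 threshold, so the full $1,050 applies.
Rural Housing Credit: $124,100 is below the $160,100 cutoff, so the full $6,700 applies.
Total: $7,050 + $1,050 + $6,700 = $14,800.

$14,800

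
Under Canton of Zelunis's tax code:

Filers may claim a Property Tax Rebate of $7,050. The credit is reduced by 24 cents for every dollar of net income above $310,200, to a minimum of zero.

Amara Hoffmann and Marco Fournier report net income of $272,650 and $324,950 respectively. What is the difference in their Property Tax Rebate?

$3,540

Amara ($272,650): Property Tax Rebate: $272,650 is at or below the $310,200 threshold, so the full $7,050 applies.
Marco ($324,950): Property Tax Rebate: 24% of the $14,750 excess over $310,200 is $3,540; credit = $7,050 − $3,540 = $3,510.
Difference: |$7,050 − $3,510| = $3,540.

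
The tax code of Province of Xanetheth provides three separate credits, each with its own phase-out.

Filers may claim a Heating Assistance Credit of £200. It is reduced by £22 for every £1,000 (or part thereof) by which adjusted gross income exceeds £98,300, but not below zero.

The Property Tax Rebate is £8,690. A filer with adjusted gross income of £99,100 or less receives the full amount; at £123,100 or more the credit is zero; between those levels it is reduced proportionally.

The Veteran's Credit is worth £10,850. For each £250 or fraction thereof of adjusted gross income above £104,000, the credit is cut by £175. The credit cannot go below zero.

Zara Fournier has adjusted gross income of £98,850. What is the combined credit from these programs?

Heating Assistance Credit: income exceeds £98,300 by £550, which is 1 full-or-partial £1,000 increment; reduction = 1 × £22 = £22, leaving £178.
Property Tax Rebate: £98,850 is at or below the £99,100 threshold, so the full £8,690 applies.
Veteran's Credit: £98,850 is at or below the £104,000 threshold, so the full £10,850 applies.
Total: £178 + £8,690 + £10,850 = £19,718.

£19,718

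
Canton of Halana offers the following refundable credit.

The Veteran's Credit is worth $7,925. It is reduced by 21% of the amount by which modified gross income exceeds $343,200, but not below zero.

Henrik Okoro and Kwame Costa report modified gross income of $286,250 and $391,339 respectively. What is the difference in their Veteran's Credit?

Henrik ($286,250): Veteran's Credit: $286,250 is at or below the $343,200 threshold, so the full $7,925 applies.
Kwame ($391,339): Veteran's Credit: 21% of the $48,139 excess over $343,200 is $10,109.19 ≥ base, so the credit is $0.
Difference: |$7,925 − $0| = $7,925.

$7,925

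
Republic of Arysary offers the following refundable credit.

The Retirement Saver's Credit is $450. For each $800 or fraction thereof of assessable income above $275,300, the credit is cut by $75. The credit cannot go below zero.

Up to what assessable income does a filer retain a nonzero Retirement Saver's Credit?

$279,300

After 5 increments the reduction is 5 × $75 = $375, leaving $75; one more increment wipes it out. Increment 5 ends at excess 5 × $800 = $4,000, so the highest qualifying income is $275,300 + $4,000 = $279,300.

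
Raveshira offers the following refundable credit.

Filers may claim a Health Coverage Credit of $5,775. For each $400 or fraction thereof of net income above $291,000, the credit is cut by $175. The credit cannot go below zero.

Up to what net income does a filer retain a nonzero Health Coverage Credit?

$303,800

After 32 increments the reduction is 32 × $175 = $5,600, leaving $175; one more increment wipes it out. Increment 32 ends at excess 32 × $400 = $12,800, so the highest qualifying income is $291,000 + $12,800 = $303,800.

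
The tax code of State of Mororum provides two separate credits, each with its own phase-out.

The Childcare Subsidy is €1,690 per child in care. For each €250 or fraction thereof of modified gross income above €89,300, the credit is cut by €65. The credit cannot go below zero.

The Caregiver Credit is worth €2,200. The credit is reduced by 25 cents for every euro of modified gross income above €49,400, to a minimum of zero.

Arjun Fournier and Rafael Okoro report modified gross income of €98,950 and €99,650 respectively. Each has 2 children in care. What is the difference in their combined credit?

€195

Arjun (€98,950): Childcare Subsidy: base = 2 × €1,690 = €3,380. income exceeds €89,300 by €9,650, which is 39 full-or-partial €250 increments; reduction = 39 × €65 = €2,535, leaving €845. Caregiver Credit: 25% of the €49,550 excess over €49,400 is €12,387.50 ≥ base, so the credit is €0. total €845 + €0 = €845
Rafael (€99,650): Childcare Subsidy: base = 2 × €1,690 = €3,380. income exceeds €89,300 by €10,350, which is 42 full-or-partial €250 increments; reduction = 42 × €65 = €2,730, leaving €650. Caregiver Credit: 25% of the €50,250 excess over €49,400 is €12,562.50 ≥ base, so the credit is €0. total €650 + €0 = €650
Difference: |€845 − €650| = €195.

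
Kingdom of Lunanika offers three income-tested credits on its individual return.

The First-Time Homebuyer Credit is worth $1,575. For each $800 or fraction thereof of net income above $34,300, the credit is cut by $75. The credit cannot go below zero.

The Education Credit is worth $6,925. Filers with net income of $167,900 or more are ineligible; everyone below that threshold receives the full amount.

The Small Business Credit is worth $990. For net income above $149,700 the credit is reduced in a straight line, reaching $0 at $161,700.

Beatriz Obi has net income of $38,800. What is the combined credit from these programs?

First-Time Homebuyer Credit: income exceeds $34,300 by $4,500, which is 6 full-or-partial $800 increments; reduction = 6 × $75 = $450, leaving $1,125.
Education Credit: $38,800 is below the $167,900 cutoff, so the full $6,925 applies.
Small Business Credit: $38,800 is at or below the $149,700 threshold, so the full $990 applies.
Total: $1,125 + $6,925 + $990 = $9,040.

$9,040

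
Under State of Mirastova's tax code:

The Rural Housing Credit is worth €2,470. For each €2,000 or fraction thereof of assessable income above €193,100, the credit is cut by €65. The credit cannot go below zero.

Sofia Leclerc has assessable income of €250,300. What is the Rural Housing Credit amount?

€585

Rural Housing Credit: income exceeds €193,100 by €57,200, which is 29 full-or-partial €2,000 increments; reduction = 29 × €65 = €1,885, leaving €585.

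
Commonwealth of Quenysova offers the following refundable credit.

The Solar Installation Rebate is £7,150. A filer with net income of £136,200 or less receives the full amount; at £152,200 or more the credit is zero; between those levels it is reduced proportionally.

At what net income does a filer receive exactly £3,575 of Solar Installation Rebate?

£3,575 is 3,575/7,150 of the full £7,150, so 3,575/7,150 of the £16,000 range has been used: income = £136,200 + £16,000 × 3,575/7,150 = £144,200.

£144,200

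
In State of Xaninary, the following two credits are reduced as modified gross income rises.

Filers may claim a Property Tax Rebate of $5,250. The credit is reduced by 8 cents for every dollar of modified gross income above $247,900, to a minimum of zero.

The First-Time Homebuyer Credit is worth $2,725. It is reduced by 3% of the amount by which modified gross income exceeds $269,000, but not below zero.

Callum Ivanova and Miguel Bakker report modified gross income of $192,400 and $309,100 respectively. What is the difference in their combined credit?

$6,099

Callum ($192,400): Property Tax Rebate: $192,400 is at or below the $247,900 threshold, so the full $5,250 applies. First-Time Homebuyer Credit: $192,400 is at or below the $269,000 threshold, so the full $2,725 applies. total $5,250 + $2,725 = $7,975
Miguel ($309,100): Property Tax Rebate: 8% of the $61,200 excess over $247,900 is $4,896; credit = $5,250 − $4,896 = $354. First-Time Homebuyer Credit: 3% of the $40,100 excess over $269,000 is $1,203; credit = $2,725 − $1,203 = $1,522. total $354 + $1,522 = $1,876
Difference: |$7,975 − $1,876| = $6,099.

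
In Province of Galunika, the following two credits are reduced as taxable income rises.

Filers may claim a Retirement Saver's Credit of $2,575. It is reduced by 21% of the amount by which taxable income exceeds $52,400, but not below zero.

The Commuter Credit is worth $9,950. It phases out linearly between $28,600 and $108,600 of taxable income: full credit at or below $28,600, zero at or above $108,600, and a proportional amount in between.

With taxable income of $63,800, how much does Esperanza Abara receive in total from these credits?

Retirement Saver's Credit: 21% of the $11,400 excess over $52,400 is $2,394; credit = $2,575 − $2,394 = $181.
Commuter Credit: $63,800 is $35,200 into a $80,000 phase-out range, leaving 44,800/80,000 of the credit: $9,950 × 44,800/80,000 = $5,572.
Total: $181 + $5,572 = $5,753.

$5,753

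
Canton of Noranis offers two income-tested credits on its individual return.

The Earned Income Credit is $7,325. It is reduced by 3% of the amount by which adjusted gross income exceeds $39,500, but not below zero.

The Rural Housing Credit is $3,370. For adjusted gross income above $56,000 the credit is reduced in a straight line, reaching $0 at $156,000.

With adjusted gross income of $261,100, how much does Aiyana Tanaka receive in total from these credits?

$677

Earned Income Credit: 3% of the $221,600 excess over $39,500 is $6,648; credit = $7,325 − $6,648 = $677.
Rural Housing Credit: $261,100 is at or above $156,000, so the credit is $0.
Total: $677 + $0 = $677.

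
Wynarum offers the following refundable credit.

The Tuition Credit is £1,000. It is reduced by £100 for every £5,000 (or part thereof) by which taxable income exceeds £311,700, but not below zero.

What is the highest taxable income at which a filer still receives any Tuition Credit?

£356,700

After 9 increments the reduction is 9 × £100 = £900, leaving £100; one more increment wipes it out. Increment 9 ends at excess 9 × £5,000 = £45,000, so the highest qualifying income is £311,700 + £45,000 = £356,700.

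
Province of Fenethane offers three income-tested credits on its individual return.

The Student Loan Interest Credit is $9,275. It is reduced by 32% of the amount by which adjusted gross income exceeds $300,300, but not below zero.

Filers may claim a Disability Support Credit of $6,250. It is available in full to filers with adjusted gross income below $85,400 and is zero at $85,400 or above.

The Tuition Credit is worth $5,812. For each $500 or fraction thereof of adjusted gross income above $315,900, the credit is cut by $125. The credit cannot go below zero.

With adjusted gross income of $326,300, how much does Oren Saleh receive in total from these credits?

Student Loan Interest Credit: 32% of the $26,000 excess over $300,300 is $8,320; credit = $9,275 − $8,320 = $955.
Disability Support Credit: $326,300 meets or exceeds the $85,400 cutoff, so the credit is $0.
Tuition Credit: income exceeds $315,900 by $10,400, which is 21 full-or-partial $500 increments; reduction = 21 × $125 = $2,625, leaving $3,187.
Total: $955 + $0 + $3,187 = $4,142.

$4,142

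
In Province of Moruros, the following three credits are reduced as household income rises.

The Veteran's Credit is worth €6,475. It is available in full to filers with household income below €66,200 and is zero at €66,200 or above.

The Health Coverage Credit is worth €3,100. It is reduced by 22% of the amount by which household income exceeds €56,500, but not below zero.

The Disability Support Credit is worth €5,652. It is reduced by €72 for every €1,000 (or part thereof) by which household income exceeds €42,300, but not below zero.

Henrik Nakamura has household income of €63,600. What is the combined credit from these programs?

€12,081

Veteran's Credit: €63,600 is below the €66,200 cutoff, so the full €6,475 applies.
Health Coverage Credit: 22% of the €7,100 excess over €56,500 is €1,562; credit = €3,100 − €1,562 = €1,538.
Disability Support Credit: income exceeds €42,300 by €21,300, which is 22 full-or-partial €1,000 increments; reduction = 22 × €72 = €1,584, leaving €4,068.
Total: €6,475 + €1,538 + €4,068 = €12,081.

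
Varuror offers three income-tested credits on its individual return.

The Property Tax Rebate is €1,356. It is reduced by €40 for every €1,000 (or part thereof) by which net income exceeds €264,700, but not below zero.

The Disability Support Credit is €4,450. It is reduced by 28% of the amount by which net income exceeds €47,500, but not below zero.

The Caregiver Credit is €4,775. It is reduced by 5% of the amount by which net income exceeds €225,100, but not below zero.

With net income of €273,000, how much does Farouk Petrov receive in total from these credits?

Property Tax Rebate: income exceeds €264,700 by €8,300, which is 9 full-or-partial €1,000 increments; reduction = 9 × €40 = €360, leaving €996.
Disability Support Credit: 28% of the €225,500 excess over €47,500 is €63,140 ≥ base, so the credit is €0.
Caregiver Credit: 5% of the €47,900 excess over €225,100 is €2,395; credit = €4,775 − €2,395 = €2,380.
Total: €996 + €0 + €2,380 = €3,376.

€3,376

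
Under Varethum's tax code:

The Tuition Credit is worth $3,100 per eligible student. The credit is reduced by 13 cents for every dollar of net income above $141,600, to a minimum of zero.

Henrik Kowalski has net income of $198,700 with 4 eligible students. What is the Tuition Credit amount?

Tuition Credit: base = 4 × $3,100 = $12,400. 13% of the $57,100 excess over $141,600 is $7,423; credit = $12,400 − $7,423 = $4,977.

$4,977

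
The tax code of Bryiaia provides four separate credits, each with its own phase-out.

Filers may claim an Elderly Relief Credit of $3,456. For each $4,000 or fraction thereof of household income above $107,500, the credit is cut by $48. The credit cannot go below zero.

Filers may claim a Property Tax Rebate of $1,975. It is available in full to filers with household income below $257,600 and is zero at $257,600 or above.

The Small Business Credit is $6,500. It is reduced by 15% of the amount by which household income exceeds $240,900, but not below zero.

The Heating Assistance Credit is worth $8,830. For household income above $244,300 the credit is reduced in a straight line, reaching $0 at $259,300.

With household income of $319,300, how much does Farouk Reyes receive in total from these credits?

$912

Elderly Relief Credit: income exceeds $107,500 by $211,800, which is 53 full-or-partial $4,000 increments; reduction = 53 × $48 = $2,544, leaving $912.
Property Tax Rebate: $319,300 meets or exceeds the $257,600 cutoff, so the credit is $0.
Small Business Credit: 15% of the $78,400 excess over $240,900 is $11,760 ≥ base, so the credit is $0.
Heating Assistance Credit: $319,300 is at or above $259,300, so the credit is $0.
Total: $912 + $0 + $0 + $0 = $912.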